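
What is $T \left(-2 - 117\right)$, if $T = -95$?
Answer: $11305$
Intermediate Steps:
$T \left(-2 - 117\right) = - 95 \left(-2 - 117\right) = \left(-95\right) \left(-119\right) = 11305$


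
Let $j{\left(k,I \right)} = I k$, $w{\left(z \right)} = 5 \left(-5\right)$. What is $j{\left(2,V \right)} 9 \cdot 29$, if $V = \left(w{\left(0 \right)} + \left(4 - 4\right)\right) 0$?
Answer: $0$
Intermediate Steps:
$w{\left(z \right)} = -25$
$V = 0$ ($V = \left(-25 + \left(4 - 4\right)\right) 0 = \left(-25 + 0\right) 0 = \left(-25\right) 0 = 0$)
$j{\left(2,V \right)} 9 \cdot 29 = 0 \cdot 2 \cdot 9 \cdot 29 = 0 \cdot 9 \cdot 29 = 0 \cdot 29 = 0$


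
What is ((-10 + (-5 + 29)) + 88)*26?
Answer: 2652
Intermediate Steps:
((-10 + (-5 + 29)) + 88)*26 = ((-10 + 24) + 88)*26 = (14 + 88)*26 = 102*26 = 2652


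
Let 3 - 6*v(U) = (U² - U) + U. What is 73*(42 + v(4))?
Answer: 17447/6 ≈ 2907.8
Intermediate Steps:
v(U) = ½ - U²/6 (v(U) = ½ - ((U² - U) + U)/6 = ½ - U²/6)
73*(42 + v(4)) = 73*(42 + (½ - ⅙*4²)) = 73*(42 + (½ - ⅙*16)) = 73*(42 + (½ - 8/3)) = 73*(42 - 13/6) = 73*(239/6) = 17447/6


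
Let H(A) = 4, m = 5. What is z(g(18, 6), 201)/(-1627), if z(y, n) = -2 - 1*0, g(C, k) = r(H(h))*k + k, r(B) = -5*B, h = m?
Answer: 2/1627 ≈ 0.0012293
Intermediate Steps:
h = 5
g(C, k) = -19*k (g(C, k) = (-5*4)*k + k = -20*k + k = -19*k)
z(y, n) = -2 (z(y, n) = -2 + 0 = -2)
z(g(18, 6), 201)/(-1627) = -2/(-1627) = -2*(-1/1627) = 2/1627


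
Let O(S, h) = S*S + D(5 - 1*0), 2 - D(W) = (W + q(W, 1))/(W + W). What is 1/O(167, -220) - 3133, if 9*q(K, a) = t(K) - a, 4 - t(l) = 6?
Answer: -1310715599/418358 ≈ -3133.0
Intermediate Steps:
t(l) = -2 (t(l) = 4 - 1*6 = 4 - 6 = -2)
q(K, a) = -2/9 - a/9 (q(K, a) = (-2 - a)/9 = -2/9 - a/9)
D(W) = 2 - (-⅓ + W)/(2*W) (D(W) = 2 - (W + (-2/9 - ⅑*1))/(W + W) = 2 - (W + (-2/9 - ⅑))/(2*W) = 2 - (W - ⅓)*1/(2*W) = 2 - (-⅓ + W)*1/(2*W) = 2 - (-⅓ + W)/(2*W))
O(S, h) = 23/15 + S² (O(S, h) = S*S + (1 + 9*(5 - 1*0))/(6*(5 - 1*0)) = S² + (1 + 9*(5 + 0))/(6*(5 + 0)) = S² + (⅙)*(1 + 9*5)/5 = S² + (⅙)*(⅕)*(1 + 45) = S² + (⅙)*(⅕)*46 = S² + 23/15 = 23/15 + S²)
1/O(167, -220) - 3133 = 1/(23/15 + 167²) - 3133 = 1/(23/15 + 27889) - 3133 = 1/(418358/15) - 3133 = 15/418358 - 3133 = -1310715599/418358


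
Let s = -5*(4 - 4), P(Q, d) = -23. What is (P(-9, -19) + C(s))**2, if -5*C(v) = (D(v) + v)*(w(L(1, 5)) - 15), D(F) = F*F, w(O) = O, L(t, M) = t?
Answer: 529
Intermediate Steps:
s = 0 (s = -5*0 = 0)
D(F) = F**2
C(v) = 14*v/5 + 14*v**2/5 (C(v) = -(v**2 + v)*(1 - 15)/5 = -(v + v**2)*(-14)/5 = -(-14*v - 14*v**2)/5 = 14*v/5 + 14*v**2/5)
(P(-9, -19) + C(s))**2 = (-23 + (14/5)*0*(1 + 0))**2 = (-23 + (14/5)*0*1)**2 = (-23 + 0)**2 = (-23)**2 = 529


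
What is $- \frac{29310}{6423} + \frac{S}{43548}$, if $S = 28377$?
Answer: $- \frac{121569601}{31078756} \approx -3.9117$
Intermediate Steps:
$- \frac{29310}{6423} + \frac{S}{43548} = - \frac{29310}{6423} + \frac{28377}{43548} = \left(-29310\right) \frac{1}{6423} + 28377 \cdot \frac{1}{43548} = - \frac{9770}{2141} + \frac{9459}{14516} = - \frac{121569601}{31078756}$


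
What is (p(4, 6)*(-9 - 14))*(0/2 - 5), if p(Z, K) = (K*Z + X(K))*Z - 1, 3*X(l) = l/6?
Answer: 33235/3 ≈ 11078.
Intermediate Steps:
X(l) = l/18 (X(l) = (l/6)/3 = l/18)
p(Z, K) = -1 + Z*(K/18 + K*Z) (p(Z, K) = (K*Z + K/18)*Z - 1 = (K/18 + K*Z)*Z - 1 = Z*(K/18 + K*Z) - 1 = -1 + Z*(K/18 + K*Z))
(p(4, 6)*(-9 - 14))*(0/2 - 5) = ((-1 + 6*4**2 + (1/18)*6*4)*(-9 - 14))*(0/2 - 5) = ((-1 + 6*16 + 4/3)*(-23))*(0*(1/2) - 5) = ((-1 + 96 + 4/3)*(-23))*(0 - 5) = ((289/3)*(-23))*(-5) = -6647/3*(-5) = 33235/3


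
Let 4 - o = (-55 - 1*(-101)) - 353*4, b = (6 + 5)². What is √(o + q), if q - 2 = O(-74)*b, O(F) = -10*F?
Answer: 4*√5682 ≈ 301.52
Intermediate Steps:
b = 121 (b = 11² = 121)
o = 1370 (o = 4 - ((-55 - 1*(-101)) - 353*4) = 4 - ((-55 + 101) - 1412) = 4 - (46 - 1412) = 4 - 1*(-1366) = 4 + 1366 = 1370)
q = 89542 (q = 2 - 10*(-74)*121 = 2 + 740*121 = 2 + 89540 = 89542)
√(o + q) = √(1370 + 89542) = √90912 = 4*√5682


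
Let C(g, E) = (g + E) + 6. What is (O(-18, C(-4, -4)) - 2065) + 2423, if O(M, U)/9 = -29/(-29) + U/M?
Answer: 368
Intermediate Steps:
C(g, E) = 6 + E + g (C(g, E) = (E + g) + 6 = 6 + E + g)
O(M, U) = 9 + 9*U/M (O(M, U) = 9*(-29/(-29) + U/M) = 9*(-29*(-1/29) + U/M) = 9*(1 + U/M) = 9 + 9*U/M)
(O(-18, C(-4, -4)) - 2065) + 2423 = ((9 + 9*(6 - 4 - 4)/(-18)) - 2065) + 2423 = ((9 + 9*(-2)*(-1/18)) - 2065) + 2423 = ((9 + 1) - 2065) + 2423 = (10 - 2065) + 2423 = -2055 + 2423 = 368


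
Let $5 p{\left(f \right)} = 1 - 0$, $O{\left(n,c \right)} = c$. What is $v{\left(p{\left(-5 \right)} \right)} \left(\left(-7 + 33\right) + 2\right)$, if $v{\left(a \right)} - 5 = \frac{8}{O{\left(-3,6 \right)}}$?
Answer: $\frac{532}{3} \approx 177.33$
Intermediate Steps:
$p{\left(f \right)} = \frac{1}{5}$ ($p{\left(f \right)} = \frac{1 - 0}{5} = \frac{1 + 0}{5} = \frac{1}{5} \cdot 1 = \frac{1}{5}$)
$v{\left(a \right)} = \frac{19}{3}$ ($v{\left(a \right)} = 5 + \frac{8}{6} = 5 + 8 \cdot \frac{1}{6} = 5 + \frac{4}{3} = \frac{19}{3}$)
$v{\left(p{\left(-5 \right)} \right)} \left(\left(-7 + 33\right) + 2\right) = \frac{19 \left(\left(-7 + 33\right) + 2\right)}{3} = \frac{19 \left(26 + 2\right)}{3} = \frac{19}{3} \cdot 28 = \frac{532}{3}$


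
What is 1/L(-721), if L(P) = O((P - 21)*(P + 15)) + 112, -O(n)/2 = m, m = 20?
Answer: 1/72 ≈ 0.013889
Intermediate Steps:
O(n) = -40 (O(n) = -2*20 = -40)
L(P) = 72 (L(P) = -40 + 112 = 72)
1/L(-721) = 1/72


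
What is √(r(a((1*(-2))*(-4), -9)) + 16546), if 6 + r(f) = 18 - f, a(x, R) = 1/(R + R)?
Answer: √596090/6 ≈ 128.68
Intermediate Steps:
a(x, R) = 1/(2*R)
r(f) = 12 - f (r(f) = -6 + (18 - f) = 12 - f)
√(r(a((1*(-2))*(-4), -9)) + 16546) = √((12 - 1/(2*(-9))) + 16546) = √((12 - (-1)/(2*9)) + 16546) = √((12 - 1*(-1/18)) + 16546) = √((12 + 1/18) + 16546) = √(217/18 + 16546) = √(298045/18) = √596090/6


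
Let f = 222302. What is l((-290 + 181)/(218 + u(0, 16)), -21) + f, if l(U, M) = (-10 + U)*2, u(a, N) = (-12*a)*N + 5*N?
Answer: 33119909/149 ≈ 2.2228e+5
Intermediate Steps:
u(a, N) = 5*N - 12*N*a (u(a, N) = -12*N*a + 5*N = 5*N - 12*N*a)
l(U, M) = -20 + 2*U
l((-290 + 181)/(218 + u(0, 16)), -21) + f = (-20 + 2*((-290 + 181)/(218 + 16*(5 - 12*0)))) + 222302 = (-20 + 2*(-109/(218 + 16*(5 + 0)))) + 222302 = (-20 + 2*(-109/(218 + 16*5))) + 222302 = (-20 + 2*(-109/(218 + 80))) + 222302 = (-20 + 2*(-109/298)) + 222302 = (-20 - 109/149) + 222302 = -3089/149 + 222302 = 33119909/149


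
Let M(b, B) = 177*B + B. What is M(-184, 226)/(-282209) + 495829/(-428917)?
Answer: -157181879337/121044237653 ≈ -1.2985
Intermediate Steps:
M(b, B) = 178*B
M(-184, 226)/(-282209) + 495829/(-428917) = (178*226)/(-282209) + 495829/(-428917) = 40228*(-1/282209) + 495829*(-1/428917) = -40228/282209 - 495829/428917 = -157181879337/121044237653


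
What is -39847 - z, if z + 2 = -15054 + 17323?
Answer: -42114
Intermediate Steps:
z = 2267 (z = -2 + (-15054 + 17323) = -2 + 2269 = 2267)
-39847 - z = -39847 - 1*2267 = -39847 - 2267 = -42114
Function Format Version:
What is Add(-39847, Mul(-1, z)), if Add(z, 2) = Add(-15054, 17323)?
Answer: -42114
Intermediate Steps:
z = 2267 (z = Add(-2, Add(-15054, 17323)) = Add(-2, 2269) = 2267)
Add(-39847, Mul(-1, z)) = Add(-39847, Mul(-1, 2267)) = Add(-39847, -2267) = -42114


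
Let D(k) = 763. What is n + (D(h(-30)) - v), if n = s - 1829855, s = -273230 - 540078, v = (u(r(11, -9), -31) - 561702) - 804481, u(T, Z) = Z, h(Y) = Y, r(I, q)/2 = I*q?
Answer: -1276186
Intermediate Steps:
r(I, q) = 2*I*q (r(I, q) = 2*(I*q) = 2*I*q)
v = -1366214 (v = (-31 - 561702) - 804481 = -561733 - 804481 = -1366214)
s = -813308
n = -2643163 (n = -813308 - 1829855 = -2643163)
n + (D(h(-30)) - v) = -2643163 + (763 - 1*(-1366214)) = -2643163 + (763 + 1366214) = -2643163 + 1366977 = -1276186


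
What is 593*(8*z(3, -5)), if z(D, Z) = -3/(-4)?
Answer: 3558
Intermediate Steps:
z(D, Z) = ¾ (z(D, Z) = -3*(-¼) = ¾)
593*(8*z(3, -5)) = 593*(8*(¾)) = 593*6 = 3558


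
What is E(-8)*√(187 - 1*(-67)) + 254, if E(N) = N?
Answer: 254 - 8*√254 ≈ 126.50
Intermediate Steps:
E(-8)*√(187 - 1*(-67)) + 254 = -8*√(187 - 1*(-67)) + 254 = -8*√(187 + 67) + 254 = -8*√254 + 254 = 254 - 8*√254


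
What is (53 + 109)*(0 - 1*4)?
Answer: -648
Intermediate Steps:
(53 + 109)*(0 - 1*4) = 162*(0 - 4) = 162*(-4) = -648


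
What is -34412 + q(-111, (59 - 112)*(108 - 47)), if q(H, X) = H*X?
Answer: 324451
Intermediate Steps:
-34412 + q(-111, (59 - 112)*(108 - 47)) = -34412 - 111*(59 - 112)*(108 - 47) = -34412 - (-5883)*61 = -34412 - 111*(-3233) = -34412 + 358863 = 324451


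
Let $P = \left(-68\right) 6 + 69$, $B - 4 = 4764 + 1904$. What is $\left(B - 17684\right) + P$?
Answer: $-11351$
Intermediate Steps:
$B = 6672$ ($B = 4 + \left(4764 + 1904\right) = 4 + 6668 = 6672$)
$P = -339$ ($P = -408 + 69 = -339$)
$\left(B - 17684\right) + P = \left(6672 - 17684\right) - 339 = -11012 - 339 = -11351$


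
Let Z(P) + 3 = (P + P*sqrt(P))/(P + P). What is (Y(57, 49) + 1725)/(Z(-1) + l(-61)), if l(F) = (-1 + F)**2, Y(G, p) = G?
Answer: 13691106/29514245 - 1782*I/29514245 ≈ 0.46388 - 6.0378e-5*I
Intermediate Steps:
Z(P) = -3 + (P + P**(3/2))/(2*P) (Z(P) = -3 + (P + P*sqrt(P))/(P + P) = -3 + (P + P**(3/2))/((2*P)) = -3 + (P + P**(3/2))*(1/(2*P)) = -3 + (P + P**(3/2))/(2*P))
(Y(57, 49) + 1725)/(Z(-1) + l(-61)) = (57 + 1725)/((-5/2 + sqrt(-1)/2) + (-1 - 61)**2) = 1782/((-5/2 + I/2) + (-62)**2) = 1782/((-5/2 + I/2) + 3844) = 1782/(7683/2 + I/2) = 1782*(2*(7683/2 - I/2)/29514245) = 3564*(7683/2 - I/2)/29514245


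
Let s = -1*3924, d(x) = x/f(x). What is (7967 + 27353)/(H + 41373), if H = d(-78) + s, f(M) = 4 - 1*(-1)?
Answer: 176600/187167 ≈ 0.94354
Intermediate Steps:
f(M) = 5 (f(M) = 4 + 1 = 5)
d(x) = x/5
s = -3924
H = -19698/5 (H = (1/5)*(-78) - 3924 = -78/5 - 3924 = -19698/5 ≈ -3939.6)
(7967 + 27353)/(H + 41373) = (7967 + 27353)/(-19698/5 + 41373) = 35320/(187167/5) = 35320*(5/187167) = 176600/187167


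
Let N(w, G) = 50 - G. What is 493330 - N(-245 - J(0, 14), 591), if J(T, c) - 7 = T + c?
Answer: 493871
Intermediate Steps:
J(T, c) = 7 + T + c (J(T, c) = 7 + (T + c) = 7 + T + c)
493330 - N(-245 - J(0, 14), 591) = 493330 - (50 - 1*591) = 493330 - (50 - 591) = 493330 - 1*(-541) = 493330 + 541 = 493871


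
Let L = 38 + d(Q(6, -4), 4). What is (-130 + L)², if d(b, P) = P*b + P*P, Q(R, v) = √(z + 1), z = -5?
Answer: 5712 - 1216*I ≈ 5712.0 - 1216.0*I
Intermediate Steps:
Q(R, v) = 2*I (Q(R, v) = √(-5 + 1) = √(-4) = 2*I)
d(b, P) = P² + P*b (d(b, P) = P*b + P² = P² + P*b)
L = 54 + 8*I (L = 38 + 4*(4 + 2*I) = 38 + (16 + 8*I) = 54 + 8*I ≈ 54.0 + 8.0*I)
(-130 + L)² = (-130 + (54 + 8*I))² = (-76 + 8*I)²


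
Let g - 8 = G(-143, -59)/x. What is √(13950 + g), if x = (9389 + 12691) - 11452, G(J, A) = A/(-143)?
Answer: √8060061772789741/759902 ≈ 118.14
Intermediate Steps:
G(J, A) = -A/143 (G(J, A) = A*(-1/143) = -A/143)
x = 10628 (x = 22080 - 11452 = 10628)
g = 12158491/1519804 (g = 8 - 1/143*(-59)/10628 = 8 + (59/143)*(1/10628) = 8 + 59/1519804 = 12158491/1519804 ≈ 8.0000)
√(13950 + g) = √(13950 + 12158491/1519804) = √(21213424291/1519804) = √8060061772789741/759902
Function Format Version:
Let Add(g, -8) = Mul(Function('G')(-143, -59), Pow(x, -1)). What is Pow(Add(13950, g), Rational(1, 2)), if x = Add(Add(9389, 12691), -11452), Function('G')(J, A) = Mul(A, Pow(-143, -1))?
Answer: Mul(Rational(1, 759902), Pow(8060061772789741, Rational(1, 2))) ≈ 118.14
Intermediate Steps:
Function('G')(J, A) = Mul(Rational(-1, 143), A) (Function('G')(J, A) = Mul(A, Rational(-1, 143)) = Mul(Rational(-1, 143), A))
x = 10628 (x = Add(22080, -11452) = 10628)
g = Rational(12158491, 1519804) (g = Add(8, Mul(Mul(Rational(-1, 143), -59), Pow(10628, -1))) = Add(8, Mul(Rational(59, 143), Rational(1, 10628))) = Add(8, Rational(59, 1519804)) = Rational(12158491, 1519804) ≈ 8.0000)
Pow(Add(13950, g), Rational(1, 2)) = Pow(Add(13950, Rational(12158491, 1519804)), Rational(1, 2)) = Pow(Rational(21213424291, 1519804), Rational(1, 2)) = Mul(Rational(1, 759902), Pow(8060061772789741, Rational(1, 2)))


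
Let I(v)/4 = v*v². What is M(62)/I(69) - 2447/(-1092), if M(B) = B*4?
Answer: 267976409/119577276 ≈ 2.2410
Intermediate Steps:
M(B) = 4*B
I(v) = 4*v³ (I(v) = 4*(v*v²) = 4*v³)
M(62)/I(69) - 2447/(-1092) = (4*62)/((4*69³)) - 2447/(-1092) = 248/((4*328509)) - 2447*(-1/1092) = 248/1314036 + 2447/1092 = 248*(1/1314036) + 2447/1092 = 62/328509 + 2447/1092 = 267976409/119577276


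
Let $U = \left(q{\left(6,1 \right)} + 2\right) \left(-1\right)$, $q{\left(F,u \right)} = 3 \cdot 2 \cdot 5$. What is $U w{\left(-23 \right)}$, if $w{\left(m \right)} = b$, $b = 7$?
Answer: $-224$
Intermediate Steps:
$w{\left(m \right)} = 7$
$q{\left(F,u \right)} = 30$ ($q{\left(F,u \right)} = 6 \cdot 5 = 30$)
$U = -32$ ($U = \left(30 + 2\right) \left(-1\right) = 32 \left(-1\right) = -32$)
$U w{\left(-23 \right)} = \left(-32\right) 7 = -224$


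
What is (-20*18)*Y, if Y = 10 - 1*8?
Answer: -720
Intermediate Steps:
Y = 2 (Y = 10 - 8 = 2)
(-20*18)*Y = -20*18*2 = -360*2 = -720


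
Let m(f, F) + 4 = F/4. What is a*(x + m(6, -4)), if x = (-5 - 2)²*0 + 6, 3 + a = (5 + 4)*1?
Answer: 6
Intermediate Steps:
m(f, F) = -4 + F/4
a = 6 (a = -3 + (5 + 4)*1 = -3 + 9*1 = -3 + 9 = 6)
x = 6 (x = (-7)²*0 + 6 = 49*0 + 6 = 0 + 6 = 6)
a*(x + m(6, -4)) = 6*(6 + (-4 + (¼)*(-4))) = 6*(6 + (-4 - 1)) = 6*(6 - 5) = 6*1 = 6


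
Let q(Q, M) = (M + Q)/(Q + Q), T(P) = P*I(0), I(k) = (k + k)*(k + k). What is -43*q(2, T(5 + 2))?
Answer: -43/2 ≈ -21.500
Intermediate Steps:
I(k) = 4*k**2 (I(k) = (2*k)*(2*k) = 4*k**2)
T(P) = 0 (T(P) = P*(4*0**2) = P*(4*0) = P*0 = 0)
q(Q, M) = (M + Q)/(2*Q) (q(Q, M) = (M + Q)/((2*Q)) = (M + Q)*(1/(2*Q)) = (M + Q)/(2*Q))
-43*q(2, T(5 + 2)) = -43*(0 + 2)/(2*2) = -43*2/(2*2) = -43*1/2 = -43/2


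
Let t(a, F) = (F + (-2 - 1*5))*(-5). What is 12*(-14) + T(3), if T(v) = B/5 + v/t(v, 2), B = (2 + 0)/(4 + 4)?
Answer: -16783/100 ≈ -167.83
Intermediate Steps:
B = ¼ (B = 2/8 = 2*(⅛) = ¼ ≈ 0.25000)
t(a, F) = 35 - 5*F (t(a, F) = (F + (-2 - 5))*(-5) = (F - 7)*(-5) = (-7 + F)*(-5) = 35 - 5*F)
T(v) = 1/20 + v/25 (T(v) = (¼)/5 + v/(35 - 5*2) = (¼)*(⅕) + v/(35 - 10) = 1/20 + v/25)
12*(-14) + T(3) = 12*(-14) + (1/20 + (1/25)*3) = -168 + (1/20 + 3/25) = -168 + 17/100 = -16783/100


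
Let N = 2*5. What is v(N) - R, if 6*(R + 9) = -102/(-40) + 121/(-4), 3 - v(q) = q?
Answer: 397/60 ≈ 6.6167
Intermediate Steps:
N = 10
v(q) = 3 - q
R = -817/60 (R = -9 + (-102/(-40) + 121/(-4))/6 = -9 + (-102*(-1/40) + 121*(-¼))/6 = -9 + (51/20 - 121/4)/6 = -9 + (⅙)*(-277/10) = -9 - 277/60 = -817/60 ≈ -13.617)
v(N) - R = (3 - 1*10) - 1*(-817/60) = (3 - 10) + 817/60 = -7 + 817/60 = 397/60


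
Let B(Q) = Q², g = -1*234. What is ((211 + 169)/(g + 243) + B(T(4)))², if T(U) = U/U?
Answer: 151321/81 ≈ 1868.2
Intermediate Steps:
g = -234
T(U) = 1
((211 + 169)/(g + 243) + B(T(4)))² = ((211 + 169)/(-234 + 243) + 1²)² = (380/9 + 1)² = (389/9)² = 151321/81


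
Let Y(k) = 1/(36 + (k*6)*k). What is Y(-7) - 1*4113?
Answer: -1357289/330 ≈ -4113.0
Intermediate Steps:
Y(k) = 1/(36 + 6*k²) (Y(k) = 1/(36 + (6*k)*k) = 1/(36 + 6*k²))
Y(-7) - 1*4113 = 1/(6*(6 + (-7)²)) - 1*4113 = 1/(6*(6 + 49)) - 4113 = (⅙)/55 - 4113 = (⅙)*(1/55) - 4113 = 1/330 - 4113 = -1357289/330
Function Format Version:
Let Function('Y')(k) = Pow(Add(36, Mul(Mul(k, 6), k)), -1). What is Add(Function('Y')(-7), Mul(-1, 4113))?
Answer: Rational(-1357289, 330) ≈ -4113.0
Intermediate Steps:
Function('Y')(k) = Pow(Add(36, Mul(6, Pow(k, 2))), -1) (Function('Y')(k) = Pow(Add(36, Mul(Mul(6, k), k)), -1) = Pow(Add(36, Mul(6, Pow(k, 2))), -1))
Add(Function('Y')(-7), Mul(-1, 4113)) = Add(Mul(Rational(1, 6), Pow(Add(6, Pow(-7, 2)), -1)), Mul(-1, 4113)) = Add(Mul(Rational(1, 6), Pow(Add(6, 49), -1)), -4113) = Add(Mul(Rational(1, 6), Pow(55, -1)), -4113) = Add(Mul(Rational(1, 6), Rational(1, 55)), -4113) = Add(Rational(1, 330), -4113) = Rational(-1357289, 330)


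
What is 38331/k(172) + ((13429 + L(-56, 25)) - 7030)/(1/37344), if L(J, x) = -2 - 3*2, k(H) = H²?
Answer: 7060680308667/29584 ≈ 2.3867e+8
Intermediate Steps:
L(J, x) = -8 (L(J, x) = -2 - 6 = -8)
38331/k(172) + ((13429 + L(-56, 25)) - 7030)/(1/37344) = 38331/(172²) + ((13429 - 8) - 7030)/(1/37344) = 38331/29584 + (13421 - 7030)/(1/37344) = 38331*(1/29584) + 6391*37344 = 38331/29584 + 238665504 = 7060680308667/29584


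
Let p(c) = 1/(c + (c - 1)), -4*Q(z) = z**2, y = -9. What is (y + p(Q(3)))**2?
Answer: 10201/121 ≈ 84.306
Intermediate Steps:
Q(z) = -z**2/4
p(c) = 1/(-1 + 2*c) (p(c) = 1/(c + (-1 + c)) = 1/(-1 + 2*c))
(y + p(Q(3)))**2 = (-9 + 1/(-1 + 2*(-1/4*3**2)))**2 = (-9 + 1/(-1 + 2*(-1/4*9)))**2 = (-9 + 1/(-1 + 2*(-9/4)))**2 = (-9 + 1/(-1 - 9/2))**2 = (-9 + 1/(-11/2))**2 = (-9 - 2/11)**2 = (-101/11)**2 = 10201/121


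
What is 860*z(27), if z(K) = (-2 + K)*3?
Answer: 64500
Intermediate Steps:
z(K) = -6 + 3*K
860*z(27) = 860*(-6 + 3*27) = 860*(-6 + 81) = 860*75 = 64500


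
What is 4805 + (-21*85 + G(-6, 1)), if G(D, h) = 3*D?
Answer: 3002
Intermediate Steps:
4805 + (-21*85 + G(-6, 1)) = 4805 + (-21*85 + 3*(-6)) = 4805 + (-1785 - 18) = 4805 - 1803 = 3002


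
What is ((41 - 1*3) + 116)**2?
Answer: 23716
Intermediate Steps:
((41 - 1*3) + 116)**2 = ((41 - 3) + 116)**2 = (38 + 116)**2 = 154**2 = 23716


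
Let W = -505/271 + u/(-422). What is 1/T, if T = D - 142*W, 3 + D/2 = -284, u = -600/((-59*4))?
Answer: -3373679/1040887806 ≈ -0.0032412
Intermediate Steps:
u = 150/59 (u = -600/(-236) = -600*(-1/236) = 150/59 ≈ 2.5424)
D = -574 (D = -6 + 2*(-284) = -6 - 568 = -574)
W = -6307070/3373679 (W = -505/271 + (150/59)/(-422) = -505*1/271 + (150/59)*(-1/422) = -505/271 - 75/12449 = -6307070/3373679 ≈ -1.8695)
T = -1040887806/3373679 (T = -574 - 142*(-6307070/3373679) = -574 + 895603940/3373679 = -1040887806/3373679 ≈ -308.53)
1/T = 1/(-1040887806/3373679) = -3373679/1040887806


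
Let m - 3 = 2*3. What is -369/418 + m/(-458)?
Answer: -43191/47861 ≈ -0.90243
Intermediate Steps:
m = 9 (m = 3 + 2*3 = 3 + 6 = 9)
-369/418 + m/(-458) = -369/418 + 9/(-458) = -369*1/418 + 9*(-1/458) = -369/418 - 9/458 = -43191/47861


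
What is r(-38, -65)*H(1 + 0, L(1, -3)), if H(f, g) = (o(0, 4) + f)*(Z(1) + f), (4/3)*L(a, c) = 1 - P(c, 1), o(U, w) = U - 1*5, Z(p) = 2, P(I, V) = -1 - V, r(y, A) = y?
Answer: 456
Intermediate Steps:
o(U, w) = -5 + U (o(U, w) = U - 5 = -5 + U)
L(a, c) = 9/4 (L(a, c) = 3*(1 - (-1 - 1*1))/4 = 3*(1 - (-1 - 1))/4 = 3*(1 - 1*(-2))/4 = 3*(1 + 2)/4 = (3/4)*3 = 9/4)
H(f, g) = (-5 + f)*(2 + f) (H(f, g) = ((-5 + 0) + f)*(2 + f) = (-5 + f)*(2 + f))
r(-38, -65)*H(1 + 0, L(1, -3)) = -38*(-10 + (1 + 0)**2 - 3*(1 + 0)) = -38*(-10 + 1**2 - 3*1) = -38*(-10 + 1 - 3) = -38*(-12) = 456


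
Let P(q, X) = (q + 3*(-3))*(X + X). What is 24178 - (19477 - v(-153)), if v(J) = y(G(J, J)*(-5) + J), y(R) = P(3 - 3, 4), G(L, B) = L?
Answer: 4629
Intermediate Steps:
P(q, X) = 2*X*(-9 + q) (P(q, X) = (q - 9)*(2*X) = (-9 + q)*(2*X) = 2*X*(-9 + q))
y(R) = -72 (y(R) = 2*4*(-9 + (3 - 3)) = 2*4*(-9 + 0) = 2*4*(-9) = -72)
v(J) = -72
24178 - (19477 - v(-153)) = 24178 - (19477 - 1*(-72)) = 24178 - (19477 + 72) = 24178 - 1*19549 = 24178 - 19549 = 4629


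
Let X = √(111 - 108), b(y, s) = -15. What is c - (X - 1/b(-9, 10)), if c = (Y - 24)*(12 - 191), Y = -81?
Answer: 281924/15 - √3 ≈ 18793.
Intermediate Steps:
X = √3 ≈ 1.7320
c = 18795 (c = (-81 - 24)*(12 - 191) = -105*(-179) = 18795)
c - (X - 1/b(-9, 10)) = 18795 - (√3 - 1/(-15)) = 18795 - (√3 - 1*(-1/15)) = 18795 - (√3 + 1/15) = 18795 - (1/15 + √3) = 18795 + (-1/15 - √3) = 281924/15 - √3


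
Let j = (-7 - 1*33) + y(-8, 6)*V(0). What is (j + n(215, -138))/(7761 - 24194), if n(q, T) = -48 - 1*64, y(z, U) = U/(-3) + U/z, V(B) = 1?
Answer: 619/65732 ≈ 0.0094170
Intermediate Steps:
y(z, U) = -U/3 + U/z (y(z, U) = U*(-⅓) + U/z = -U/3 + U/z)
j = -171/4 (j = (-7 - 1*33) + (-⅓*6 + 6/(-8))*1 = (-7 - 33) + (-2 + 6*(-⅛))*1 = -40 + (-2 - ¾)*1 = -40 - 11/4*1 = -40 - 11/4 = -171/4 ≈ -42.750)
n(q, T) = -112 (n(q, T) = -48 - 64 = -112)
(j + n(215, -138))/(7761 - 24194) = (-171/4 - 112)/(7761 - 24194) = -619/4/(-16433) = -619/4*(-1/16433) = 619/65732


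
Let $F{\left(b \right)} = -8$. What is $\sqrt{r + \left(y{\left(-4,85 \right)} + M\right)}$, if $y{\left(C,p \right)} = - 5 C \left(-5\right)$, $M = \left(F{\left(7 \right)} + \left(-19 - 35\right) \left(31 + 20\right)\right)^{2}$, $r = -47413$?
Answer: $\sqrt{7581131} \approx 2753.4$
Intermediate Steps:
$M = 7628644$ ($M = \left(-8 + \left(-19 - 35\right) \left(31 + 20\right)\right)^{2} = \left(-8 - 2754\right)^{2} = \left(-2762\right)^{2} = 7628644$)
$y{\left(C,p \right)} = 25 C$
$\sqrt{r + \left(y{\left(-4,85 \right)} + M\right)} = \sqrt{-47413 + \left(25 \left(-4\right) + 7628644\right)} = \sqrt{-47413 + \left(-100 + 7628644\right)} = \sqrt{-47413 + 7628544} = \sqrt{7581131}$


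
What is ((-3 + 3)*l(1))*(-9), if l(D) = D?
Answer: 0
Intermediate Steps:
((-3 + 3)*l(1))*(-9) = ((-3 + 3)*1)*(-9) = (0*1)*(-9) = 0*(-9) = 0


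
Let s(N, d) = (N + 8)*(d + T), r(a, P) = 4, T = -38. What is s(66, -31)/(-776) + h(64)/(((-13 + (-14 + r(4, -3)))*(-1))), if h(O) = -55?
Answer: 37379/8924 ≈ 4.1886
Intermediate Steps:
s(N, d) = (-38 + d)*(8 + N) (s(N, d) = (N + 8)*(d - 38) = (8 + N)*(-38 + d) = (-38 + d)*(8 + N))
s(66, -31)/(-776) + h(64)/(((-13 + (-14 + r(4, -3)))*(-1))) = (-304 - 38*66 + 8*(-31) + 66*(-31))/(-776) - 55*(-1/(-13 + (-14 + 4))) = (-304 - 2508 - 248 - 2046)*(-1/776) - 55*(-1/(-13 - 10)) = -5106*(-1/776) - 55/((-23*(-1))) = 2553/388 - 55/23 = 37379/8924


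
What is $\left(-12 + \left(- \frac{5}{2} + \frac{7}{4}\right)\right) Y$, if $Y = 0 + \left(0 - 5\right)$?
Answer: $\frac{255}{4} \approx 63.75$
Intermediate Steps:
$Y = -5$ ($Y = 0 - 5 = -5$)
$\left(-12 + \left(- \frac{5}{2} + \frac{7}{4}\right)\right) Y = \left(-12 + \left(- \frac{5}{2} + \frac{7}{4}\right)\right) \left(-5\right) = \left(-12 - \frac{3}{4}\right) \left(-5\right) = \left(- \frac{51}{4}\right) \left(-5\right) = \frac{255}{4}$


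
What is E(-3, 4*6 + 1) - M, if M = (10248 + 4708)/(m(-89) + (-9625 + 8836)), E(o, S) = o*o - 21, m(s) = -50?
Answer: 4888/839 ≈ 5.8260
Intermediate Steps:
E(o, S) = -21 + o² (E(o, S) = o² - 21 = -21 + o²)
M = -14956/839 (M = (10248 + 4708)/(-50 + (-9625 + 8836)) = 14956/(-50 - 789) = 14956/(-839) = 14956*(-1/839) = -14956/839 ≈ -17.826)
E(-3, 4*6 + 1) - M = (-21 + (-3)²) - 1*(-14956/839) = (-21 + 9) + 14956/839 = -12 + 14956/839 = 4888/839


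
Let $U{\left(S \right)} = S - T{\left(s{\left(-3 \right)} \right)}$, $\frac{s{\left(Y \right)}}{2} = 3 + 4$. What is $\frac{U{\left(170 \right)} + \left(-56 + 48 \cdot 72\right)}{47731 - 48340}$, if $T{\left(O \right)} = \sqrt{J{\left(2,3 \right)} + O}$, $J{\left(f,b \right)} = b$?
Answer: $- \frac{170}{29} + \frac{\sqrt{17}}{609} \approx -5.8553$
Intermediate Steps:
$s{\left(Y \right)} = 14$ ($s{\left(Y \right)} = 2 \left(3 + 4\right) = 2 \cdot 7 = 14$)
$T{\left(O \right)} = \sqrt{3 + O}$
$U{\left(S \right)} = S - \sqrt{17}$ ($U{\left(S \right)} = S - \sqrt{3 + 14} = S - \sqrt{17}$)
$\frac{U{\left(170 \right)} + \left(-56 + 48 \cdot 72\right)}{47731 - 48340} = \frac{\left(170 - \sqrt{17}\right) + \left(-56 + 48 \cdot 72\right)}{47731 - 48340} = \frac{\left(170 - \sqrt{17}\right) + \left(-56 + 3456\right)}{-609} = \left(\left(170 - \sqrt{17}\right) + 3400\right) \left(- \frac{1}{609}\right) = \left(3570 - \sqrt{17}\right) \left(- \frac{1}{609}\right) = - \frac{170}{29} + \frac{\sqrt{17}}{609}$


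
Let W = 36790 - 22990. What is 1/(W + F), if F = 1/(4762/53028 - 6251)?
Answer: 165736633/2287165508886 ≈ 7.2464e-5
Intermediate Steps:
F = -26514/165736633 (F = 1/(4762*(1/53028) - 6251) = 1/(2381/26514 - 6251) = 1/(-165736633/26514) = -26514/165736633 ≈ -0.00015998)
W = 13800
1/(W + F) = 1/(13800 - 26514/165736633) = 1/(2287165508886/165736633) = 165736633/2287165508886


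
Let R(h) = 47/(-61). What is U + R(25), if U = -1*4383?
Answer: -267410/61 ≈ -4383.8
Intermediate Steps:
R(h) = -47/61 (R(h) = 47*(-1/61) = -47/61)
U = -4383
U + R(25) = -4383 - 47/61 = -267410/61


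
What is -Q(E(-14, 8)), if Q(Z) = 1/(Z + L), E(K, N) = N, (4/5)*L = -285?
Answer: 4/1393 ≈ 0.0028715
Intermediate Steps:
L = -1425/4 (L = (5/4)*(-285) = -1425/4 ≈ -356.25)
Q(Z) = 1/(-1425/4 + Z) (Q(Z) = 1/(Z - 1425/4) = 1/(-1425/4 + Z))
-Q(E(-14, 8)) = -4/(-1425 + 4*8) = -4/(-1425 + 32) = -4/(-1393) = -4*(-1)/1393 = -1*(-4/1393) = 4/1393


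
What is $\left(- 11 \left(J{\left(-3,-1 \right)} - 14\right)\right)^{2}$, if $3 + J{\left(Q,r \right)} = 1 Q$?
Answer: $48400$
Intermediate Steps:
$J{\left(Q,r \right)} = -3 + Q$ ($J{\left(Q,r \right)} = -3 + 1 Q = -3 + Q$)
$\left(- 11 \left(J{\left(-3,-1 \right)} - 14\right)\right)^{2} = \left(- 11 \left(\left(-3 - 3\right) - 14\right)\right)^{2} = \left(- 11 \left(-6 - 14\right)\right)^{2} = \left(\left(-11\right) \left(-20\right)\right)^{2} = 220^{2} = 48400$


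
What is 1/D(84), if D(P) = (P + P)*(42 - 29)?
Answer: 1/2184 ≈ 0.00045788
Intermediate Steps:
D(P) = 26*P (D(P) = (2*P)*13 = 26*P)
1/D(84) = 1/(26*84) = 1/2184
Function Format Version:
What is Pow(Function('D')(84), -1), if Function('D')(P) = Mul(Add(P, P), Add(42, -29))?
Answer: Rational(1, 2184) ≈ 0.00045788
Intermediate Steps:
Function('D')(P) = Mul(26, P) (Function('D')(P) = Mul(Mul(2, P), 13) = Mul(26, P))
Pow(Function('D')(84), -1) = Pow(Mul(26, 84), -1) = Pow(2184, -1) = Rational(1, 2184)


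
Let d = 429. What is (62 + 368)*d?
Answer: 184470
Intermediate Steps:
(62 + 368)*d = (62 + 368)*429 = 430*429 = 184470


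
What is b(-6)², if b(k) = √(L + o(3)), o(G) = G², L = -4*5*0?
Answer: 9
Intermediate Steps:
L = 0 (L = -20*0 = 0)
b(k) = 3 (b(k) = √(0 + 3²) = √(0 + 9) = √9 = 3)
b(-6)² = 3² = 9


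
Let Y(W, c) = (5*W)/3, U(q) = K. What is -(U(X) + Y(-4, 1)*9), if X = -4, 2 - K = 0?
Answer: 58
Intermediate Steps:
K = 2 (K = 2 - 1*0 = 2 + 0 = 2)
U(q) = 2
Y(W, c) = 5*W/3 (Y(W, c) = (5*W)*(⅓) = 5*W/3)
-(U(X) + Y(-4, 1)*9) = -(2 + ((5/3)*(-4))*9) = -(2 - 20/3*9) = -(2 - 60) = -1*(-58) = 58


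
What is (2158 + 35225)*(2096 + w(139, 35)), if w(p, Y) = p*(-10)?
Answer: 26392398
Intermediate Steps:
w(p, Y) = -10*p
(2158 + 35225)*(2096 + w(139, 35)) = (2158 + 35225)*(2096 - 10*139) = 37383*(2096 - 1390) = 37383*706 = 26392398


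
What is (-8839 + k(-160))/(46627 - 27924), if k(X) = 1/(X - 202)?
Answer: -3199719/6770486 ≈ -0.47260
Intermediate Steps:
k(X) = 1/(-202 + X)
(-8839 + k(-160))/(46627 - 27924) = (-8839 + 1/(-202 - 160))/(46627 - 27924) = (-8839 + 1/(-362))/18703 = (-8839 - 1/362)*(1/18703) = -3199719/362*1/18703 = -3199719/6770486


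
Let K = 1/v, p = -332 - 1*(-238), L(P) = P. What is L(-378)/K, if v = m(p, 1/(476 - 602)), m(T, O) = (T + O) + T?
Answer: 71067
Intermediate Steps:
p = -94 (p = -332 + 238 = -94)
m(T, O) = O + 2*T (m(T, O) = (O + T) + T = O + 2*T)
v = -23689/126 (v = 1/(476 - 602) + 2*(-94) = 1/(-126) - 188 = -1/126 - 188 = -23689/126 ≈ -188.01)
K = -126/23689 (K = 1/(-23689/126) = -126/23689 ≈ -0.0053189)
L(-378)/K = -378/(-126/23689) = -378*(-23689/126) = 71067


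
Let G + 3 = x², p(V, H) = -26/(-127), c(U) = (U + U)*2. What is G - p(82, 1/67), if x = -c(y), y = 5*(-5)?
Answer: 1269593/127 ≈ 9996.8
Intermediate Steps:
y = -25
c(U) = 4*U (c(U) = (2*U)*2 = 4*U)
x = 100 (x = -4*(-25) = -1*(-100) = 100)
p(V, H) = 26/127 (p(V, H) = -26*(-1/127) = 26/127)
G = 9997 (G = -3 + 100² = -3 + 10000 = 9997)
G - p(82, 1/67) = 9997 - 1*26/127 = 9997 - 26/127 = 1269593/127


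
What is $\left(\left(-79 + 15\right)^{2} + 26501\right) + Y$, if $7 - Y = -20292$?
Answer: $50896$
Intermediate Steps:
$Y = 20299$ ($Y = 7 - -20292 = 7 + 20292 = 20299$)
$\left(\left(-79 + 15\right)^{2} + 26501\right) + Y = \left(\left(-79 + 15\right)^{2} + 26501\right) + 20299 = \left(\left(-64\right)^{2} + 26501\right) + 20299 = \left(4096 + 26501\right) + 20299 = 30597 + 20299 = 50896$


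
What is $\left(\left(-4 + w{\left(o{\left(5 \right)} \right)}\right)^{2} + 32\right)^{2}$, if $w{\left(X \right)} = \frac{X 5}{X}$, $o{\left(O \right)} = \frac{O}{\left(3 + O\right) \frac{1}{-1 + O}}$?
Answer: $1089$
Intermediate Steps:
$o{\left(O \right)} = \frac{O \left(-1 + O\right)}{3 + O}$ ($o{\left(O \right)} = \frac{O}{\frac{1}{-1 + O} \left(3 + O\right)} = O \frac{-1 + O}{3 + O} = \frac{O \left(-1 + O\right)}{3 + O}$)
$w{\left(X \right)} = 5$ ($w{\left(X \right)} = \frac{5 X}{X} = 5$)
$\left(\left(-4 + w{\left(o{\left(5 \right)} \right)}\right)^{2} + 32\right)^{2} = \left(\left(-4 + 5\right)^{2} + 32\right)^{2} = \left(1^{2} + 32\right)^{2} = \left(1 + 32\right)^{2} = 33^{2} = 1089$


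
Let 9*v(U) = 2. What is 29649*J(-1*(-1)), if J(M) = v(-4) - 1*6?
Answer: -513916/3 ≈ -1.7131e+5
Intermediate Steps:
v(U) = 2/9 (v(U) = (1/9)*2 = 2/9)
J(M) = -52/9 (J(M) = 2/9 - 1*6 = 2/9 - 6 = -52/9)
29649*J(-1*(-1)) = 29649*(-52/9) = -513916/3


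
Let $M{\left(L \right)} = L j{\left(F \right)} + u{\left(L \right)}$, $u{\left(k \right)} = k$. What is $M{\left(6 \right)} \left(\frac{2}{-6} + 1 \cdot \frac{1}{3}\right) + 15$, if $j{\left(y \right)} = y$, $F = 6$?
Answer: $15$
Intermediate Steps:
$M{\left(L \right)} = 7 L$ ($M{\left(L \right)} = L 6 + L = 6 L + L = 7 L$)
$M{\left(6 \right)} \left(\frac{2}{-6} + 1 \cdot \frac{1}{3}\right) + 15 = 7 \cdot 6 \left(\frac{2}{-6} + 1 \cdot \frac{1}{3}\right) + 15 = 42 \left(2 \left(- \frac{1}{6}\right) + 1 \cdot \frac{1}{3}\right) + 15 = 42 \left(- \frac{1}{3} + \frac{1}{3}\right) + 15 = 42 \cdot 0 + 15 = 0 + 15 = 15$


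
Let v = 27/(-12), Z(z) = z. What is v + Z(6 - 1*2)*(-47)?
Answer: -761/4 ≈ -190.25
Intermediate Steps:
v = -9/4 (v = 27*(-1/12) = -9/4 ≈ -2.2500)
v + Z(6 - 1*2)*(-47) = -9/4 + (6 - 1*2)*(-47) = -9/4 + (6 - 2)*(-47) = -9/4 + 4*(-47) = -9/4 - 188 = -761/4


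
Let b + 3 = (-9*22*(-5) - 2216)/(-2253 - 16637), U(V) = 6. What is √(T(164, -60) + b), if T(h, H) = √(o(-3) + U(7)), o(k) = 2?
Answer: √(-261834290 + 178416050*√2)/9445 ≈ 0.3266*I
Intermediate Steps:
T(h, H) = 2*√2 (T(h, H) = √(2 + 6) = √8 = 2*√2)
b = -27722/9445 (b = -3 + (-9*22*(-5) - 2216)/(-2253 - 16637) = -3 + (-198*(-5) - 2216)/(-18890) = -3 + (990 - 2216)*(-1/18890) = -3 - 1226*(-1/18890) = -3 + 613/9445 = -27722/9445 ≈ -2.9351)
√(T(164, -60) + b) = √(2*√2 - 27722/9445) = √(-27722/9445 + 2*√2)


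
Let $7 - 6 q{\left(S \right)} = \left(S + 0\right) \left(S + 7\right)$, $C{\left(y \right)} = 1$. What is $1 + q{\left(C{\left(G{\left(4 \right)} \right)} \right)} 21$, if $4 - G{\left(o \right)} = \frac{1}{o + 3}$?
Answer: $- \frac{5}{2} \approx -2.5$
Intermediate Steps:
$G{\left(o \right)} = 4 - \frac{1}{3 + o}$ ($G{\left(o \right)} = 4 - \frac{1}{o + 3} = 4 - \frac{1}{3 + o}$)
$q{\left(S \right)} = \frac{7}{6} - \frac{S \left(7 + S\right)}{6}$ ($q{\left(S \right)} = \frac{7}{6} - \frac{\left(S + 0\right) \left(S + 7\right)}{6} = \frac{7}{6} - \frac{S \left(7 + S\right)}{6}$)
$1 + q{\left(C{\left(G{\left(4 \right)} \right)} \right)} 21 = 1 + \left(\frac{7}{6} - \frac{7}{6} - \frac{1^{2}}{6}\right) 21 = 1 + \left(\frac{7}{6} - \frac{7}{6} - \frac{1}{6}\right) 21 = 1 - \frac{7}{2} = - \frac{5}{2}$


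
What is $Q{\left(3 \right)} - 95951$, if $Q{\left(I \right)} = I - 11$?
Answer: $-95959$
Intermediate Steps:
$Q{\left(I \right)} = -11 + I$
$Q{\left(3 \right)} - 95951 = \left(-11 + 3\right) - 95951 = -8 - 95951 = -95959$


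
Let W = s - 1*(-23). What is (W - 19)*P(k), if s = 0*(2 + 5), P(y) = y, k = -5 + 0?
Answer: -20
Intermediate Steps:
k = -5
s = 0 (s = 0*7 = 0)
W = 23 (W = 0 - 1*(-23) = 0 + 23 = 23)
(W - 19)*P(k) = (23 - 19)*(-5) = 4*(-5) = -20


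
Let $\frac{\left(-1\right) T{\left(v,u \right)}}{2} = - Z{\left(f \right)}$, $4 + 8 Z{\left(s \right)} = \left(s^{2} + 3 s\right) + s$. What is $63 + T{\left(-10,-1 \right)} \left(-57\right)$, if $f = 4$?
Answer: $-336$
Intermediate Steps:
$Z{\left(s \right)} = - \frac{1}{2} + \frac{s}{2} + \frac{s^{2}}{8}$ ($Z{\left(s \right)} = - \frac{1}{2} + \frac{\left(s^{2} + 3 s\right) + s}{8} = - \frac{1}{2} + \frac{s^{2} + 4 s}{8} = - \frac{1}{2} + \left(\frac{s}{2} + \frac{s^{2}}{8}\right) = - \frac{1}{2} + \frac{s}{2} + \frac{s^{2}}{8}$)
$T{\left(v,u \right)} = 7$ ($T{\left(v,u \right)} = - 2 \left(- (- \frac{1}{2} + \frac{1}{2} \cdot 4 + \frac{4^{2}}{8})\right) = - 2 \left(- (- \frac{1}{2} + 2 + \frac{1}{8} \cdot 16)\right) = - 2 \left(- (- \frac{1}{2} + 2 + 2)\right) = - 2 \left(\left(-1\right) \frac{7}{2}\right) = \left(-2\right) \left(- \frac{7}{2}\right) = 7$)
$63 + T{\left(-10,-1 \right)} \left(-57\right) = 63 + 7 \left(-57\right) = 63 - 399 = -336$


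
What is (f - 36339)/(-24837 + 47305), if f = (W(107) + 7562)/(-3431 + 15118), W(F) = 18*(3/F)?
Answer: -45441437363/28096436212 ≈ -1.6173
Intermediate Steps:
W(F) = 54/F
f = 809188/1250509 (f = (54/107 + 7562)/(-3431 + 15118) = (54*(1/107) + 7562)/11687 = (54/107 + 7562)*(1/11687) = (809188/107)*(1/11687) = 809188/1250509 ≈ 0.64709)
(f - 36339)/(-24837 + 47305) = (809188/1250509 - 36339)/(-24837 + 47305) = -45441437363/1250509/22468 = -45441437363/1250509*1/22468 = -45441437363/28096436212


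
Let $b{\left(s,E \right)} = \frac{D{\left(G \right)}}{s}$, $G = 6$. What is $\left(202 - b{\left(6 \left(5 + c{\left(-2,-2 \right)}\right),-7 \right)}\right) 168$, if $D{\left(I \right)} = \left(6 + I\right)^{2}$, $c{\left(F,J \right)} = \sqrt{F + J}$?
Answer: $\frac{963984}{29} + \frac{8064 i}{29} \approx 33241.0 + 278.07 i$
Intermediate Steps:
$b{\left(s,E \right)} = \frac{144}{s}$ ($b{\left(s,E \right)} = \frac{\left(6 + 6\right)^{2}}{s} = \frac{12^{2}}{s} = \frac{144}{s}$)
$\left(202 - b{\left(6 \left(5 + c{\left(-2,-2 \right)}\right),-7 \right)}\right) 168 = \left(202 - \frac{144}{6 \left(5 + \sqrt{-2 - 2}\right)}\right) 168 = \left(202 - \frac{144}{6 \left(5 + \sqrt{-4}\right)}\right) 168 = \left(202 - \frac{144}{6 \left(5 + 2 i\right)}\right) 168 = \left(202 - \frac{144}{30 + 12 i}\right) 168 = \left(202 - 144 \frac{30 - 12 i}{1044}\right) 168 = \left(202 - \frac{4 \left(30 - 12 i\right)}{29}\right) 168 = 33936 - \frac{672 \left(30 - 12 i\right)}{29}$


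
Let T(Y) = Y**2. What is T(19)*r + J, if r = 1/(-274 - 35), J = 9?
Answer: 2420/309 ≈ 7.8317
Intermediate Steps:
r = -1/309 (r = 1/(-309) = -1/309 ≈ -0.0032362)
T(19)*r + J = 19**2*(-1/309) + 9 = 361*(-1/309) + 9 = -361/309 + 9 = 2420/309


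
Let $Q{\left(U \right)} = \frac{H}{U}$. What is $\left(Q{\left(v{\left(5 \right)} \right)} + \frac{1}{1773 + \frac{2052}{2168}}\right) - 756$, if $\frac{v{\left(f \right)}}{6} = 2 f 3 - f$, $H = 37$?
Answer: $- \frac{36332020859}{48073950} \approx -755.75$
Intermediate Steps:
$v{\left(f \right)} = 30 f$ ($v{\left(f \right)} = 6 \left(2 f 3 - f\right) = 6 \left(6 f - f\right) = 6 \cdot 5 f = 30 f$)
$Q{\left(U \right)} = \frac{37}{U}$
$\left(Q{\left(v{\left(5 \right)} \right)} + \frac{1}{1773 + \frac{2052}{2168}}\right) - 756 = \left(\frac{37}{30 \cdot 5} + \frac{1}{1773 + \frac{2052}{2168}}\right) - 756 = \left(\frac{37}{150} + \frac{1}{1773 + 2052 \cdot \frac{1}{2168}}\right) - 756 = \left(37 \cdot \frac{1}{150} + \frac{1}{1773 + \frac{513}{542}}\right) - 756 = \left(\frac{37}{150} + \frac{1}{\frac{961479}{542}}\right) - 756 = \left(\frac{37}{150} + \frac{542}{961479}\right) - 756 = \frac{11885341}{48073950} - 756 = - \frac{36332020859}{48073950}$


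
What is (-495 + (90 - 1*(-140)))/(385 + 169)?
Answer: -265/554 ≈ -0.47834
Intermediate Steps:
(-495 + (90 - 1*(-140)))/(385 + 169) = (-495 + (90 + 140))/554 = (-495 + 230)*(1/554) = -265*1/554 = -265/554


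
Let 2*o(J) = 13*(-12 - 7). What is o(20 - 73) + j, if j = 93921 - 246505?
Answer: -305415/2 ≈ -1.5271e+5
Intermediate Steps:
o(J) = -247/2 (o(J) = (13*(-12 - 7))/2 = (13*(-19))/2 = (1/2)*(-247) = -247/2)
j = -152584
o(20 - 73) + j = -247/2 - 152584 = -305415/2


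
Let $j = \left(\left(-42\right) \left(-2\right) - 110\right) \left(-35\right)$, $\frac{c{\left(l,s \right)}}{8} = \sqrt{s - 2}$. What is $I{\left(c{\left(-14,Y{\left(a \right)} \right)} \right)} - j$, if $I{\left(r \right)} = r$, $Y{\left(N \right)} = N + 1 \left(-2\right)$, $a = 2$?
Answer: $-910 + 8 i \sqrt{2} \approx -910.0 + 11.314 i$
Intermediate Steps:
$Y{\left(N \right)} = -2 + N$ ($Y{\left(N \right)} = N - 2 = -2 + N$)
$c{\left(l,s \right)} = 8 \sqrt{-2 + s}$ ($c{\left(l,s \right)} = 8 \sqrt{s - 2} = 8 \sqrt{-2 + s}$)
$j = 910$ ($j = \left(84 - 110\right) \left(-35\right) = \left(-26\right) \left(-35\right) = 910$)
$I{\left(c{\left(-14,Y{\left(a \right)} \right)} \right)} - j = 8 \sqrt{-2 + \left(-2 + 2\right)} - 910 = 8 \sqrt{-2 + 0} - 910 = 8 \sqrt{-2} - 910 = 8 i \sqrt{2} - 910 = -910 + 8 i \sqrt{2}$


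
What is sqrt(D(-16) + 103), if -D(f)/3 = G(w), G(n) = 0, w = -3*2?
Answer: sqrt(103) ≈ 10.149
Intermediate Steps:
w = -6
D(f) = 0 (D(f) = -3*0 = 0)
sqrt(D(-16) + 103) = sqrt(0 + 103) = sqrt(103)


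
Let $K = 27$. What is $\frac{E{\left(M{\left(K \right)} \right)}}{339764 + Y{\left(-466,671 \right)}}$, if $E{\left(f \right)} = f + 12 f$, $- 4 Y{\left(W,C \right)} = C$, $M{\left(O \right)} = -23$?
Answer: $- \frac{1196}{1358385} \approx -0.00088046$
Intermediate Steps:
$Y{\left(W,C \right)} = - \frac{C}{4}$
$E{\left(f \right)} = 13 f$
$\frac{E{\left(M{\left(K \right)} \right)}}{339764 + Y{\left(-466,671 \right)}} = \frac{13 \left(-23\right)}{339764 - \frac{671}{4}} = - \frac{299}{339764 - \frac{671}{4}} = - \frac{299}{\frac{1358385}{4}} = \left(-299\right) \frac{4}{1358385} = - \frac{1196}{1358385}$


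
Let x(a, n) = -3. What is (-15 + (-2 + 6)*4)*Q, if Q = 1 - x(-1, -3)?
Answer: 4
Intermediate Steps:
Q = 4 (Q = 1 - 1*(-3) = 1 + 3 = 4)
(-15 + (-2 + 6)*4)*Q = (-15 + (-2 + 6)*4)*4 = (-15 + 4*4)*4 = (-15 + 16)*4 = 1*4 = 4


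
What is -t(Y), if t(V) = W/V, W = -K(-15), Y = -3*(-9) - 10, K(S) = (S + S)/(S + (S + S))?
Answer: 2/51 ≈ 0.039216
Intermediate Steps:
K(S) = 2/3 (K(S) = (2*S)/(S + 2*S) = (2*S)/((3*S)) = (2*S)*(1/(3*S)) = 2/3)
Y = 17 (Y = 27 - 10 = 17)
W = -2/3 (W = -1*2/3 = -2/3 ≈ -0.66667)
t(V) = -2/(3*V)
-t(Y) = -(-2)/(3*17) = -1*(-2/51) = 2/51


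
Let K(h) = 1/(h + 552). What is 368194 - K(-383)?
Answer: 62224785/169 ≈ 3.6819e+5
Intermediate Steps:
K(h) = 1/(552 + h)
368194 - K(-383) = 368194 - 1/(552 - 383) = 368194 - 1/169 = 62224785/169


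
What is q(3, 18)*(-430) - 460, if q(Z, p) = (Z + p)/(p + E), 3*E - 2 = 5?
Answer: -55150/61 ≈ -904.10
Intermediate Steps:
E = 7/3 (E = ⅔ + (⅓)*5 = ⅔ + 5/3 = 7/3 ≈ 2.3333)
q(Z, p) = (Z + p)/(7/3 + p) (q(Z, p) = (Z + p)/(p + 7/3) = (Z + p)/(7/3 + p))
q(3, 18)*(-430) - 460 = (3*(3 + 18)/(7 + 3*18))*(-430) - 460 = (3*21/(7 + 54))*(-430) - 460 = (3*21/61)*(-430) - 460 = (3*(1/61)*21)*(-430) - 460 = (63/61)*(-430) - 460 = -27090/61 - 460 = -55150/61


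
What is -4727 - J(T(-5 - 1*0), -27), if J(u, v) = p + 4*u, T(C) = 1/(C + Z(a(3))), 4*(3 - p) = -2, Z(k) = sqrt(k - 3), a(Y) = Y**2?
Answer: -179719/38 + 4*sqrt(6)/19 ≈ -4728.9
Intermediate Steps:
Z(k) = sqrt(-3 + k)
p = 7/2 (p = 3 - 1/4*(-2) = 3 + 1/2 = 7/2 ≈ 3.5000)
T(C) = 1/(C + sqrt(6)) (T(C) = 1/(C + sqrt(-3 + 3**2)) = 1/(C + sqrt(-3 + 9)) = 1/(C + sqrt(6)))
J(u, v) = 7/2 + 4*u
-4727 - J(T(-5 - 1*0), -27) = -4727 - (7/2 + 4/((-5 - 1*0) + sqrt(6))) = -4727 - (7/2 + 4/((-5 + 0) + sqrt(6))) = -4727 - (7/2 + 4/(-5 + sqrt(6))) = -4727 + (-7/2 - 4/(-5 + sqrt(6))) = -9461/2 - 4/(-5 + sqrt(6))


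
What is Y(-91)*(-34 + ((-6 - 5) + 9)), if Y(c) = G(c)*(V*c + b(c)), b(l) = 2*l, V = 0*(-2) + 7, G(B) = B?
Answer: -2683044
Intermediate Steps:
V = 7 (V = 0 + 7 = 7)
Y(c) = 9*c**2 (Y(c) = c*(7*c + 2*c) = c*(9*c) = 9*c**2)
Y(-91)*(-34 + ((-6 - 5) + 9)) = (9*(-91)**2)*(-34 + ((-6 - 5) + 9)) = (9*8281)*(-34 + (-11 + 9)) = 74529*(-34 - 2) = 74529*(-36) = -2683044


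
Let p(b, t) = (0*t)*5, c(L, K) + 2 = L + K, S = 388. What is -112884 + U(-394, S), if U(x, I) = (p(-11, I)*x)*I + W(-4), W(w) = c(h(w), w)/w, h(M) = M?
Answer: -225763/2 ≈ -1.1288e+5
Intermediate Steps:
c(L, K) = -2 + K + L (c(L, K) = -2 + (L + K) = -2 + (K + L) = -2 + K + L)
p(b, t) = 0 (p(b, t) = 0*5 = 0)
W(w) = (-2 + 2*w)/w (W(w) = (-2 + w + w)/w = (-2 + 2*w)/w)
U(x, I) = 5/2 (U(x, I) = (0*x)*I + (2 - 2/(-4)) = 0*I + (2 - 2*(-1/4)) = 0 + (2 + 1/2) = 0 + 5/2 = 5/2)
-112884 + U(-394, S) = -112884 + 5/2 = -225763/2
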